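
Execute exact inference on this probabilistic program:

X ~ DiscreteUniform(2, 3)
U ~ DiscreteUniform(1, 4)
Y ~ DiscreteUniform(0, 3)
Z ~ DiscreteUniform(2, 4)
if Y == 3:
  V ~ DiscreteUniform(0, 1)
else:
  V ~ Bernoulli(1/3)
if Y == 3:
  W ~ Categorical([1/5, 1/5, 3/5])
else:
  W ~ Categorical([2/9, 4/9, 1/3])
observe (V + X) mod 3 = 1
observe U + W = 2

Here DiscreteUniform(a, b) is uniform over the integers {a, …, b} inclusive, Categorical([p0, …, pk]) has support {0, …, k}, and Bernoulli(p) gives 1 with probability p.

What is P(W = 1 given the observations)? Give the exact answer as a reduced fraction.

P(W = 1 | obs) = 49/78

Enumerate traces; 24 have nonzero weight after conditioning:
  (X=3, U=1, Y=0, Z=2, V=1, W=1) weight 1/648
  (X=3, U=1, Y=0, Z=3, V=1, W=1) weight 1/648
  (X=3, U=1, Y=0, Z=4, V=1, W=1) weight 1/648
  (X=3, U=1, Y=1, Z=2, V=1, W=1) weight 1/648
  (X=3, U=1, Y=1, Z=3, V=1, W=1) weight 1/648
  (X=3, U=1, Y=1, Z=4, V=1, W=1) weight 1/648
  (X=3, U=1, Y=2, Z=2, V=1, W=1) weight 1/648
  (X=3, U=1, Y=2, Z=3, V=1, W=1) weight 1/648
  (X=3, U=2, Y=0, Z=2, V=1, W=0) weight 1/1296
  … 15 more
Group by W:
  weight(W=0) = 29/2880
  weight(W=1) = 49/2880
Total weight = 29/2880 + 49/2880 = 13/480
P(W=0 | obs) = 29/2880 / 13/480 = 29/78
P(W=1 | obs) = 49/2880 / 13/480 = 49/78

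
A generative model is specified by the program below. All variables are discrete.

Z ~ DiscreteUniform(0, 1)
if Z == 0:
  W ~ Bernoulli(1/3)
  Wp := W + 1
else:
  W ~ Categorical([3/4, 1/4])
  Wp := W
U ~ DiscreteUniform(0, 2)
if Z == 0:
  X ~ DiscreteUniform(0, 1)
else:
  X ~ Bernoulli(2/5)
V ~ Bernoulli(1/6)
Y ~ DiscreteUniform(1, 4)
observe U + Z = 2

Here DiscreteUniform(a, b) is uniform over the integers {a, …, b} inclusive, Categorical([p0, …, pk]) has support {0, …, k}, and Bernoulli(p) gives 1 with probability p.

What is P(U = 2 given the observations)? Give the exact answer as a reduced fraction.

P(U = 2 | obs) = 1/2

Enumerate traces; 64 have nonzero weight after conditioning:
  (Z=0, W=0, U=2, X=0, V=0, Y=1) weight 5/432
  (Z=0, W=0, U=2, X=0, V=0, Y=2) weight 5/432
  (Z=0, W=0, U=2, X=0, V=0, Y=3) weight 5/432
  (Z=0, W=0, U=2, X=0, V=0, Y=4) weight 5/432
  (Z=0, W=0, U=2, X=0, V=1, Y=1) weight 1/432
  (Z=0, W=0, U=2, X=0, V=1, Y=2) weight 1/432
  (Z=0, W=0, U=2, X=0, V=1, Y=3) weight 1/432
  (Z=0, W=0, U=2, X=0, V=1, Y=4) weight 1/432
  (Z=1, W=0, U=1, X=0, V=0, Y=1) weight 1/64
  … 55 more
Group by U:
  weight(U=1) = 1/6
  weight(U=2) = 1/6
Total weight = 1/6 + 1/6 = 1/3
P(U=1 | obs) = 1/6 / 1/3 = 1/2
P(U=2 | obs) = 1/6 / 1/3 = 1/2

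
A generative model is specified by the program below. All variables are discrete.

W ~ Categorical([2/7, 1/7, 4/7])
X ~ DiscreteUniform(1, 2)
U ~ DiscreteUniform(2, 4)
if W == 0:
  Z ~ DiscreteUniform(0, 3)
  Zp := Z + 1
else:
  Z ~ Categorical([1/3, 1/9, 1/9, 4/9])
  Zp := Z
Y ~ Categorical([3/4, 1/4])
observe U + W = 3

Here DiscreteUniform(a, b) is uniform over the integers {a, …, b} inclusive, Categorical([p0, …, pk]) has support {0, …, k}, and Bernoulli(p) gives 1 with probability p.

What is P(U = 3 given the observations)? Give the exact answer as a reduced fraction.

Enumerate traces; 32 have nonzero weight after conditioning:
  (W=0, X=1, U=3, Z=0, Y=0) weight 1/112
  (W=0, X=1, U=3, Z=0, Y=1) weight 1/336
  (W=0, X=1, U=3, Z=1, Y=0) weight 1/112
  (W=0, X=1, U=3, Z=1, Y=1) weight 1/336
  (W=0, X=1, U=3, Z=2, Y=0) weight 1/112
  (W=0, X=1, U=3, Z=2, Y=1) weight 1/336
  (W=0, X=1, U=3, Z=3, Y=0) weight 1/112
  (W=0, X=1, U=3, Z=3, Y=1) weight 1/336
  (W=1, X=1, U=2, Z=0, Y=0) weight 1/168
  … 23 more
Group by U:
  weight(U=2) = 1/21
  weight(U=3) = 2/21
Total weight = 1/21 + 2/21 = 1/7
P(U=2 | obs) = 1/21 / 1/7 = 1/3
P(U=3 | obs) = 2/21 / 1/7 = 2/3

P(U = 3 | obs) = 2/3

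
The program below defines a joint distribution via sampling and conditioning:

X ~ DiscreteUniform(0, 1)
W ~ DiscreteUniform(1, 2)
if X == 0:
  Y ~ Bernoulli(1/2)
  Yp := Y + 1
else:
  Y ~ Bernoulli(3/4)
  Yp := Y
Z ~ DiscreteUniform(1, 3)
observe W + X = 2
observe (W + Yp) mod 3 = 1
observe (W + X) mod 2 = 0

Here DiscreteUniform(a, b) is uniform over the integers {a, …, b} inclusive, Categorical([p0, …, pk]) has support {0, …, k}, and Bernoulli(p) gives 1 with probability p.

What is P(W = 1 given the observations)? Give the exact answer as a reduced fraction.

P(W = 1 | obs) = 1/3

Enumerate traces; 6 have nonzero weight after conditioning:
  (X=0, W=2, Y=1, Z=1) weight 1/24
  (X=0, W=2, Y=1, Z=2) weight 1/24
  (X=0, W=2, Y=1, Z=3) weight 1/24
  (X=1, W=1, Y=0, Z=1) weight 1/48
  (X=1, W=1, Y=0, Z=2) weight 1/48
  (X=1, W=1, Y=0, Z=3) weight 1/48
Group by W:
  weight(W=1) = 1/16
  weight(W=2) = 1/8
Total weight = 1/16 + 1/8 = 3/16
P(W=1 | obs) = 1/16 / 3/16 = 1/3
P(W=2 | obs) = 1/8 / 3/16 = 2/3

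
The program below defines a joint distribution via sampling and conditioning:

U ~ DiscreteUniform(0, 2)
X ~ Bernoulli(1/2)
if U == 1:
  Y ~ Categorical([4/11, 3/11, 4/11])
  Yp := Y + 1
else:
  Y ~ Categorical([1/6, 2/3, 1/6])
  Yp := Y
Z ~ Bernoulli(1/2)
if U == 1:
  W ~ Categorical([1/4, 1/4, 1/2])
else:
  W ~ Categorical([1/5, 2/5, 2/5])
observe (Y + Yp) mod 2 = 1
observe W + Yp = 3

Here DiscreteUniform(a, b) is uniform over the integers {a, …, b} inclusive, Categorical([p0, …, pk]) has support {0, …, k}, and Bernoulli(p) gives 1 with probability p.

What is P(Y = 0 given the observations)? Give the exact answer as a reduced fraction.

Enumerate traces; 12 have nonzero weight after conditioning:
  (U=1, X=0, Y=0, Z=0, W=2) weight 1/66
  (U=1, X=0, Y=0, Z=1, W=2) weight 1/66
  (U=1, X=0, Y=1, Z=0, W=1) weight 1/176
  (U=1, X=0, Y=1, Z=1, W=1) weight 1/176
  (U=1, X=0, Y=2, Z=0, W=0) weight 1/132
  (U=1, X=0, Y=2, Z=1, W=0) weight 1/132
  (U=1, X=1, Y=0, Z=0, W=2) weight 1/66
  (U=1, X=1, Y=0, Z=1, W=2) weight 1/66
  … 4 more
Group by Y:
  weight(Y=0) = 2/33
  weight(Y=1) = 1/44
  weight(Y=2) = 1/33
Total weight = 2/33 + 1/44 + 1/33 = 5/44
P(Y=0 | obs) = 2/33 / 5/44 = 8/15
P(Y=1 | obs) = 1/44 / 5/44 = 1/5
P(Y=2 | obs) = 1/33 / 5/44 = 4/15

P(Y = 0 | obs) = 8/15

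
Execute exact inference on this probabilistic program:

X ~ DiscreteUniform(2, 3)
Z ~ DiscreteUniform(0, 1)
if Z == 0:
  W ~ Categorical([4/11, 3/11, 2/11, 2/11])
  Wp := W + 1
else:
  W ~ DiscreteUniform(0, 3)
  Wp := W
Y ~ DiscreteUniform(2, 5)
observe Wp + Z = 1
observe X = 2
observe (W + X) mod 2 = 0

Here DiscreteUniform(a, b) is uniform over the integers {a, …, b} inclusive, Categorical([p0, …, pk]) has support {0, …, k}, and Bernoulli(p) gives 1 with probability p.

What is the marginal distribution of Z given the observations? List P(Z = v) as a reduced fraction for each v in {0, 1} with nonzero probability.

Enumerate traces; 8 have nonzero weight after conditioning:
  (X=2, Z=0, W=0, Y=2) weight 1/44
  (X=2, Z=0, W=0, Y=3) weight 1/44
  (X=2, Z=0, W=0, Y=4) weight 1/44
  (X=2, Z=0, W=0, Y=5) weight 1/44
  (X=2, Z=1, W=0, Y=2) weight 1/64
  (X=2, Z=1, W=0, Y=3) weight 1/64
  (X=2, Z=1, W=0, Y=4) weight 1/64
  (X=2, Z=1, W=0, Y=5) weight 1/64
Group by Z:
  weight(Z=0) = 1/11
  weight(Z=1) = 1/16
Total weight = 1/11 + 1/16 = 27/176
P(Z=0 | obs) = 1/11 / 27/176 = 16/27
P(Z=1 | obs) = 1/16 / 27/176 = 11/27

P(Z=0) = 16/27, P(Z=1) = 11/27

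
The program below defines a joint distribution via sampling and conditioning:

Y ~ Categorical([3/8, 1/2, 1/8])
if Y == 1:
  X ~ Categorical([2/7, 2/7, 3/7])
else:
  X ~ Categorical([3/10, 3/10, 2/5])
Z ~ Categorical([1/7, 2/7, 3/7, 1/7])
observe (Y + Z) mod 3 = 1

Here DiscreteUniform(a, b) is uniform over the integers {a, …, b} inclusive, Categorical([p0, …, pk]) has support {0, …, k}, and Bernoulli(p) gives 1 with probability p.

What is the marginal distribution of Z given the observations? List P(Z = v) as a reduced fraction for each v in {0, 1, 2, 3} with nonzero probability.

P(Z=0) = 4/17, P(Z=1) = 6/17, P(Z=2) = 3/17, P(Z=3) = 4/17

Enumerate traces; 12 have nonzero weight after conditioning:
  (Y=0, X=0, Z=1) weight 9/280
  (Y=0, X=1, Z=1) weight 9/280
  (Y=0, X=2, Z=1) weight 3/70
  (Y=1, X=0, Z=0) weight 1/49
  (Y=1, X=0, Z=3) weight 1/49
  (Y=1, X=1, Z=0) weight 1/49
  (Y=1, X=1, Z=3) weight 1/49
  (Y=1, X=2, Z=0) weight 3/98
  (Y=2, X=0, Z=2) weight 9/560
  … 3 more
Group by Z:
  weight(Z=0) = 1/14
  weight(Z=1) = 3/28
  weight(Z=2) = 3/56
  weight(Z=3) = 1/14
Total weight = 1/14 + 3/28 + 3/56 + 1/14 = 17/56
P(Z=0 | obs) = 1/14 / 17/56 = 4/17
P(Z=1 | obs) = 3/28 / 17/56 = 6/17
P(Z=2 | obs) = 3/56 / 17/56 = 3/17
P(Z=3 | obs) = 1/14 / 17/56 = 4/17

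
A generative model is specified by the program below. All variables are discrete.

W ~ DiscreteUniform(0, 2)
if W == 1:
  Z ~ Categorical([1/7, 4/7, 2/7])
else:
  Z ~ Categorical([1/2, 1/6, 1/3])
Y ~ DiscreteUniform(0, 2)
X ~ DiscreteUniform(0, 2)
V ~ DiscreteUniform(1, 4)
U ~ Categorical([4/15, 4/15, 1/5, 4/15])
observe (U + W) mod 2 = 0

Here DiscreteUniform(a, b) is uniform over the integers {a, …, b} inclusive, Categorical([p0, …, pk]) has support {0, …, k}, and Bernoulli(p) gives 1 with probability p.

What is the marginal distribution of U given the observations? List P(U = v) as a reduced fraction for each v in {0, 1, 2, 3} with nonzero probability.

P(U=0) = 4/11, P(U=1) = 2/11, P(U=2) = 3/11, P(U=3) = 2/11

Enumerate traces; 648 have nonzero weight after conditioning:
  (W=0, Z=0, Y=0, X=0, V=1, U=0) weight 1/810
  (W=0, Z=0, Y=0, X=0, V=1, U=2) weight 1/1080
  (W=0, Z=0, Y=0, X=0, V=2, U=0) weight 1/810
  (W=0, Z=0, Y=0, X=0, V=2, U=2) weight 1/1080
  (W=0, Z=0, Y=0, X=0, V=3, U=0) weight 1/810
  (W=0, Z=0, Y=0, X=0, V=3, U=2) weight 1/1080
  (W=0, Z=0, Y=0, X=0, V=4, U=0) weight 1/810
  (W=0, Z=0, Y=0, X=0, V=4, U=2) weight 1/1080
  (W=1, Z=0, Y=0, X=0, V=1, U=1) weight 1/2835
  (W=1, Z=0, Y=0, X=0, V=1, U=3) weight 1/2835
  … 638 more
Group by U:
  weight(U=0) = 8/45
  weight(U=1) = 4/45
  weight(U=2) = 2/15
  weight(U=3) = 4/45
Total weight = 8/45 + 4/45 + 2/15 + 4/45 = 22/45
P(U=0 | obs) = 8/45 / 22/45 = 4/11
P(U=1 | obs) = 4/45 / 22/45 = 2/11
P(U=2 | obs) = 2/15 / 22/45 = 3/11
P(U=3 | obs) = 4/45 / 22/45 = 2/11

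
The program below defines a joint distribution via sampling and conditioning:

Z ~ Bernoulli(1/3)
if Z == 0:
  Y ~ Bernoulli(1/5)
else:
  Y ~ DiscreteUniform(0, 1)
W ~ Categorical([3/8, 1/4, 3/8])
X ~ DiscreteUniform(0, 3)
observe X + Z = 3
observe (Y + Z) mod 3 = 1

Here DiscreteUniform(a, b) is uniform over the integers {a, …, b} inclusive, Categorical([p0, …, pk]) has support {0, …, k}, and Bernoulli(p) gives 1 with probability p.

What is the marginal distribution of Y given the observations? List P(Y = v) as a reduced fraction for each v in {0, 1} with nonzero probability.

P(Y=0) = 5/9, P(Y=1) = 4/9

Enumerate traces; 6 have nonzero weight after conditioning:
  (Z=0, Y=1, W=0, X=3) weight 1/80
  (Z=0, Y=1, W=1, X=3) weight 1/120
  (Z=0, Y=1, W=2, X=3) weight 1/80
  (Z=1, Y=0, W=0, X=2) weight 1/64
  (Z=1, Y=0, W=1, X=2) weight 1/96
  (Z=1, Y=0, W=2, X=2) weight 1/64
Group by Y:
  weight(Y=0) = 1/24
  weight(Y=1) = 1/30
Total weight = 1/24 + 1/30 = 3/40
P(Y=0 | obs) = 1/24 / 3/40 = 5/9
P(Y=1 | obs) = 1/30 / 3/40 = 4/9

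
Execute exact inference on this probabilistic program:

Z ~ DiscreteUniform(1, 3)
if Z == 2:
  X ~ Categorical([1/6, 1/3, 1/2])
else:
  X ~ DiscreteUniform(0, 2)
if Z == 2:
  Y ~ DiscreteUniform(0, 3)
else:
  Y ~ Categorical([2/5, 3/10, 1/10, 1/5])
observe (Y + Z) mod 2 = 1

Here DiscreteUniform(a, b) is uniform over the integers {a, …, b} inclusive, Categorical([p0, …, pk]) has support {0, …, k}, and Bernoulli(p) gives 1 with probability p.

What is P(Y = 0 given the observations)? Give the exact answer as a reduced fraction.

Enumerate traces; 18 have nonzero weight after conditioning:
  (Z=1, X=0, Y=0) weight 2/45
  (Z=1, X=0, Y=2) weight 1/90
  (Z=1, X=1, Y=0) weight 2/45
  (Z=1, X=1, Y=2) weight 1/90
  (Z=1, X=2, Y=0) weight 2/45
  (Z=1, X=2, Y=2) weight 1/90
  (Z=2, X=0, Y=1) weight 1/72
  (Z=2, X=0, Y=3) weight 1/72
  … 10 more
Group by Y:
  weight(Y=0) = 4/15
  weight(Y=1) = 1/12
  weight(Y=2) = 1/15
  weight(Y=3) = 1/12
Total weight = 4/15 + 1/12 + 1/15 + 1/12 = 1/2
P(Y=0 | obs) = 4/15 / 1/2 = 8/15
P(Y=1 | obs) = 1/12 / 1/2 = 1/6
P(Y=2 | obs) = 1/15 / 1/2 = 2/15
P(Y=3 | obs) = 1/12 / 1/2 = 1/6

P(Y = 0 | obs) = 8/15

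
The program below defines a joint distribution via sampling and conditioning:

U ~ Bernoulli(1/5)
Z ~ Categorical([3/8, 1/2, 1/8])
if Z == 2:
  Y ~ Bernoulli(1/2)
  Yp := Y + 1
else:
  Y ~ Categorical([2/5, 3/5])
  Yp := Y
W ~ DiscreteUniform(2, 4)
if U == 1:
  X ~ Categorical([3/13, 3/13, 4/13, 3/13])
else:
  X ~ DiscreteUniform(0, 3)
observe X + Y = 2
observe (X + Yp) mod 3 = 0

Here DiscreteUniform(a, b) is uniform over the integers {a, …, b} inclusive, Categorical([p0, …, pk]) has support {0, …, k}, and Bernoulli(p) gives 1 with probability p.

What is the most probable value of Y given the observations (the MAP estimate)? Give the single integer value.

Enumerate traces; 12 have nonzero weight after conditioning:
  (U=0, Z=2, Y=0, W=2, X=2) weight 1/240
  (U=0, Z=2, Y=0, W=3, X=2) weight 1/240
  (U=0, Z=2, Y=0, W=4, X=2) weight 1/240
  (U=0, Z=2, Y=1, W=2, X=1) weight 1/240
  (U=0, Z=2, Y=1, W=3, X=1) weight 1/240
  (U=0, Z=2, Y=1, W=4, X=1) weight 1/240
  (U=1, Z=2, Y=0, W=2, X=2) weight 1/780
  (U=1, Z=2, Y=0, W=3, X=2) weight 1/780
  … 4 more
Group by Y:
  weight(Y=0) = 17/1040
  weight(Y=1) = 1/65
Total weight = 17/1040 + 1/65 = 33/1040
P(Y=0 | obs) = 17/1040 / 33/1040 = 17/33
P(Y=1 | obs) = 1/65 / 33/1040 = 16/33
argmax = 0

argmax_v P(Y = v | obs) = 0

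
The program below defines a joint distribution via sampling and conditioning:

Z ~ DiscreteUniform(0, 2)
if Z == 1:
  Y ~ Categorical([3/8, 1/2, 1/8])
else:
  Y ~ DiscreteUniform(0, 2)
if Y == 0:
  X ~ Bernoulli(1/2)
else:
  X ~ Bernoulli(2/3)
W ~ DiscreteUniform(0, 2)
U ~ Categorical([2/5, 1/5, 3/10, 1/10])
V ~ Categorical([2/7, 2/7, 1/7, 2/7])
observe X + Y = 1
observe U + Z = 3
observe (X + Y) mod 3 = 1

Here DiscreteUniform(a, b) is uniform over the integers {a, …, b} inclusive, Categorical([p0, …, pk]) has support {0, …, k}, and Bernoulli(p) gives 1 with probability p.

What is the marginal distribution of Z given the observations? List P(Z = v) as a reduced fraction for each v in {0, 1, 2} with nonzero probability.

P(Z=0) = 40/273, P(Z=1) = 51/91, P(Z=2) = 80/273

Enumerate traces; 72 have nonzero weight after conditioning:
  (Z=0, Y=0, X=1, W=0, U=3, V=0) weight 1/1890
  (Z=0, Y=0, X=1, W=0, U=3, V=1) weight 1/1890
  (Z=0, Y=0, X=1, W=0, U=3, V=2) weight 1/3780
  (Z=0, Y=0, X=1, W=0, U=3, V=3) weight 1/1890
  (Z=0, Y=0, X=1, W=1, U=3, V=0) weight 1/1890
  (Z=0, Y=0, X=1, W=1, U=3, V=1) weight 1/1890
  (Z=0, Y=0, X=1, W=1, U=3, V=2) weight 1/3780
  (Z=0, Y=0, X=1, W=1, U=3, V=3) weight 1/1890
  (Z=1, Y=0, X=1, W=0, U=2, V=0) weight 1/560
  (Z=2, Y=0, X=1, W=0, U=1, V=0) weight 1/945
  … 62 more
Group by Z:
  weight(Z=0) = 1/108
  weight(Z=1) = 17/480
  weight(Z=2) = 1/54
Total weight = 1/108 + 17/480 + 1/54 = 91/1440
P(Z=0 | obs) = 1/108 / 91/1440 = 40/273
P(Z=1 | obs) = 17/480 / 91/1440 = 51/91
P(Z=2 | obs) = 1/54 / 91/1440 = 80/273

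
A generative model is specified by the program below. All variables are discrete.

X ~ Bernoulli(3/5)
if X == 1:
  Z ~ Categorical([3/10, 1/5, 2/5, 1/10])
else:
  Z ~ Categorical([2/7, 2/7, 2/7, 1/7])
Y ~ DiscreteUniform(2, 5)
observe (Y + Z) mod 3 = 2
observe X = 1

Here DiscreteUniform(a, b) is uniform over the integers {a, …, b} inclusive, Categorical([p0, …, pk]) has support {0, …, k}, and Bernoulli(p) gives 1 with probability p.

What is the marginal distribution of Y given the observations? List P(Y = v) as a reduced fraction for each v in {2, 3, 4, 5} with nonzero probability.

Enumerate traces; 6 have nonzero weight after conditioning:
  (X=1, Z=0, Y=2) weight 9/200
  (X=1, Z=0, Y=5) weight 9/200
  (X=1, Z=1, Y=4) weight 3/100
  (X=1, Z=2, Y=3) weight 3/50
  (X=1, Z=3, Y=2) weight 3/200
  (X=1, Z=3, Y=5) weight 3/200
Group by Y:
  weight(Y=2) = 3/50
  weight(Y=3) = 3/50
  weight(Y=4) = 3/100
  weight(Y=5) = 3/50
Total weight = 3/50 + 3/50 + 3/100 + 3/50 = 21/100
P(Y=2 | obs) = 3/50 / 21/100 = 2/7
P(Y=3 | obs) = 3/50 / 21/100 = 2/7
P(Y=4 | obs) = 3/100 / 21/100 = 1/7
P(Y=5 | obs) = 3/50 / 21/100 = 2/7

P(Y=2) = 2/7, P(Y=3) = 2/7, P(Y=4) = 1/7, P(Y=5) = 2/7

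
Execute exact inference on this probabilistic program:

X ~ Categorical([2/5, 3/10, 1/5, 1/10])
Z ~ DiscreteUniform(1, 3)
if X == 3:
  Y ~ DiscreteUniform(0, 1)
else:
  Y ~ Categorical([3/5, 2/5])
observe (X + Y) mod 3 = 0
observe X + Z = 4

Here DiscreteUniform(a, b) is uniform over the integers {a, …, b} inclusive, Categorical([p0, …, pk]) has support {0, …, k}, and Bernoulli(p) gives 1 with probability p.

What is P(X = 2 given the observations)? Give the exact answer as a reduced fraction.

Enumerate traces; 2 have nonzero weight after conditioning:
  (X=2, Z=2, Y=1) weight 2/75
  (X=3, Z=1, Y=0) weight 1/60
Group by X:
  weight(X=2) = 2/75
  weight(X=3) = 1/60
Total weight = 2/75 + 1/60 = 13/300
P(X=2 | obs) = 2/75 / 13/300 = 8/13
P(X=3 | obs) = 1/60 / 13/300 = 5/13

P(X = 2 | obs) = 8/13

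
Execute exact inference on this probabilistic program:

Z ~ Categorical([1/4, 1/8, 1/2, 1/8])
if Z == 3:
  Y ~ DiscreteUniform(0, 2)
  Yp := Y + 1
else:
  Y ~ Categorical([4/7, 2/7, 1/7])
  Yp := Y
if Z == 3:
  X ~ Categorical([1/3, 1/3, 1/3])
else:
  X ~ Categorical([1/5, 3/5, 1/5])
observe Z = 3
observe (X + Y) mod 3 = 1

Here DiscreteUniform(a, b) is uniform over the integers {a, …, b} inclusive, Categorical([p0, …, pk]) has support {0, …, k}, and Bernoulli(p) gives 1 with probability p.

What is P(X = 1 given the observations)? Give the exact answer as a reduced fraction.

P(X = 1 | obs) = 1/3

Enumerate traces; 3 have nonzero weight after conditioning:
  (Z=3, Y=0, X=1) weight 1/72
  (Z=3, Y=1, X=0) weight 1/72
  (Z=3, Y=2, X=2) weight 1/72
Group by X:
  weight(X=0) = 1/72
  weight(X=1) = 1/72
  weight(X=2) = 1/72
Total weight = 1/72 + 1/72 + 1/72 = 1/24
P(X=0 | obs) = 1/72 / 1/24 = 1/3
P(X=1 | obs) = 1/72 / 1/24 = 1/3
P(X=2 | obs) = 1/72 / 1/24 = 1/3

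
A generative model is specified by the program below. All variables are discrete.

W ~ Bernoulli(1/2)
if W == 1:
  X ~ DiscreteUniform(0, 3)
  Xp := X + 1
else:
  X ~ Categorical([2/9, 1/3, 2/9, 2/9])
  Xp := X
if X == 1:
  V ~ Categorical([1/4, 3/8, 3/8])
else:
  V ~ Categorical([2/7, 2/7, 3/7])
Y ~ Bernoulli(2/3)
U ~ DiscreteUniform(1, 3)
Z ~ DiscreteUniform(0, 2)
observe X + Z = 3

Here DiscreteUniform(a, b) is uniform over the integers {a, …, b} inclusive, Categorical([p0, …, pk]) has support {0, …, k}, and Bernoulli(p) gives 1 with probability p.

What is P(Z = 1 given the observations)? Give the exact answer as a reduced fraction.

P(Z = 1 | obs) = 17/55

Enumerate traces; 108 have nonzero weight after conditioning:
  (W=0, X=1, V=0, Y=0, U=1, Z=2) weight 1/648
  (W=0, X=1, V=0, Y=0, U=2, Z=2) weight 1/648
  (W=0, X=1, V=0, Y=0, U=3, Z=2) weight 1/648
  (W=0, X=1, V=0, Y=1, U=1, Z=2) weight 1/324
  (W=0, X=1, V=0, Y=1, U=2, Z=2) weight 1/324
  (W=0, X=1, V=0, Y=1, U=3, Z=2) weight 1/324
  (W=0, X=1, V=1, Y=0, U=1, Z=2) weight 1/432
  (W=0, X=1, V=1, Y=0, U=2, Z=2) weight 1/432
  (W=0, X=2, V=0, Y=0, U=1, Z=1) weight 2/1701
  (W=0, X=3, V=0, Y=0, U=1, Z=0) weight 2/1701
  … 98 more
Group by Z:
  weight(Z=0) = 17/216
  weight(Z=1) = 17/216
  weight(Z=2) = 7/72
Total weight = 17/216 + 17/216 + 7/72 = 55/216
P(Z=0 | obs) = 17/216 / 55/216 = 17/55
P(Z=1 | obs) = 17/216 / 55/216 = 17/55
P(Z=2 | obs) = 7/72 / 55/216 = 21/55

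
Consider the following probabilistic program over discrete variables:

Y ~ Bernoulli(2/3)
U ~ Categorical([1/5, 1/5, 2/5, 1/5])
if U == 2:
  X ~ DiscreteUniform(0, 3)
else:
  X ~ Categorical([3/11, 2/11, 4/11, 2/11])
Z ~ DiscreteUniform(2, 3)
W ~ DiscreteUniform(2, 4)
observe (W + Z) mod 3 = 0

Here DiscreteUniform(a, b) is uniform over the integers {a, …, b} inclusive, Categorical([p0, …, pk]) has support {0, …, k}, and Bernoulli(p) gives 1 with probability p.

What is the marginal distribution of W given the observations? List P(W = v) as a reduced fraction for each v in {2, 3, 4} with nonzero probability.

Enumerate traces; 64 have nonzero weight after conditioning:
  (Y=0, U=0, X=0, Z=2, W=4) weight 1/330
  (Y=0, U=0, X=0, Z=3, W=3) weight 1/330
  (Y=0, U=0, X=1, Z=2, W=4) weight 1/495
  (Y=0, U=0, X=1, Z=3, W=3) weight 1/495
  (Y=0, U=0, X=2, Z=2, W=4) weight 2/495
  (Y=0, U=0, X=2, Z=3, W=3) weight 2/495
  (Y=0, U=0, X=3, Z=2, W=4) weight 1/495
  (Y=0, U=0, X=3, Z=3, W=3) weight 1/495
  … 56 more
Group by W:
  weight(W=3) = 1/6
  weight(W=4) = 1/6
Total weight = 1/6 + 1/6 = 1/3
P(W=3 | obs) = 1/6 / 1/3 = 1/2
P(W=4 | obs) = 1/6 / 1/3 = 1/2

P(W=3) = 1/2, P(W=4) = 1/2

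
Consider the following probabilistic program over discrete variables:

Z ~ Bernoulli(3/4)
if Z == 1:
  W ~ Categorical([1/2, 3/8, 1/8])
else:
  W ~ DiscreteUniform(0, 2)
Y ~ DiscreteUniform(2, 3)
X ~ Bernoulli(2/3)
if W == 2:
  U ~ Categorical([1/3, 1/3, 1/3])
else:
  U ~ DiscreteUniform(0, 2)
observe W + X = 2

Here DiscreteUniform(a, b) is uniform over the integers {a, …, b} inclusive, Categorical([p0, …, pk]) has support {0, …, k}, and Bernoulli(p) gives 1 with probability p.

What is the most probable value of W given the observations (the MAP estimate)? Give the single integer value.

argmax_v P(W = v | obs) = 1

Enumerate traces; 24 have nonzero weight after conditioning:
  (Z=0, W=1, Y=2, X=1, U=0) weight 1/108
  (Z=0, W=1, Y=2, X=1, U=1) weight 1/108
  (Z=0, W=1, Y=2, X=1, U=2) weight 1/108
  (Z=0, W=1, Y=3, X=1, U=0) weight 1/108
  (Z=0, W=1, Y=3, X=1, U=1) weight 1/108
  (Z=0, W=1, Y=3, X=1, U=2) weight 1/108
  (Z=0, W=2, Y=2, X=0, U=0) weight 1/216
  (Z=0, W=2, Y=2, X=0, U=1) weight 1/216
  … 16 more
Group by W:
  weight(W=1) = 35/144
  weight(W=2) = 17/288
Total weight = 35/144 + 17/288 = 29/96
P(W=1 | obs) = 35/144 / 29/96 = 70/87
P(W=2 | obs) = 17/288 / 29/96 = 17/87
argmax = 1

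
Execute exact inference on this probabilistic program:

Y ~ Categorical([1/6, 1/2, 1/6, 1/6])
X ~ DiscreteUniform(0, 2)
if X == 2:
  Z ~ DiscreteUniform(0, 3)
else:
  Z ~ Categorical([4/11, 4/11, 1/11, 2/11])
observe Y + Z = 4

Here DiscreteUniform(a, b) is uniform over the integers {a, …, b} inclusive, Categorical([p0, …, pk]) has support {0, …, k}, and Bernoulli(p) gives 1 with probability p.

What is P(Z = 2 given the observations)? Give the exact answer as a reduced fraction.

Enumerate traces; 9 have nonzero weight after conditioning:
  (Y=1, X=0, Z=3) weight 1/33
  (Y=1, X=1, Z=3) weight 1/33
  (Y=1, X=2, Z=3) weight 1/24
  (Y=2, X=0, Z=2) weight 1/198
  (Y=2, X=1, Z=2) weight 1/198
  (Y=2, X=2, Z=2) weight 1/72
  (Y=3, X=0, Z=1) weight 2/99
  (Y=3, X=1, Z=1) weight 2/99
  … 1 more
Group by Z:
  weight(Z=1) = 43/792
  weight(Z=2) = 19/792
  weight(Z=3) = 9/88
Total weight = 43/792 + 19/792 + 9/88 = 13/72
P(Z=1 | obs) = 43/792 / 13/72 = 43/143
P(Z=2 | obs) = 19/792 / 13/72 = 19/143
P(Z=3 | obs) = 9/88 / 13/72 = 81/143

P(Z = 2 | obs) = 19/143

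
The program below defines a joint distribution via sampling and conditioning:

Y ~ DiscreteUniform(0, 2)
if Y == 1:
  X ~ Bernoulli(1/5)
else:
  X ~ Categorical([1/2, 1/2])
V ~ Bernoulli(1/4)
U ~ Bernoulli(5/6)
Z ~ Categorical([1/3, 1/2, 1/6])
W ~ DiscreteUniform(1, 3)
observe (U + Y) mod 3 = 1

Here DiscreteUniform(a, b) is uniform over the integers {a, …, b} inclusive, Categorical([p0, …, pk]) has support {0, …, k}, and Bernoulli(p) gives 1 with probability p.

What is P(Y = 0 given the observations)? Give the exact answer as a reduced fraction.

P(Y = 0 | obs) = 5/6

Enumerate traces; 72 have nonzero weight after conditioning:
  (Y=0, X=0, V=0, U=1, Z=0, W=1) weight 5/432
  (Y=0, X=0, V=0, U=1, Z=0, W=2) weight 5/432
  (Y=0, X=0, V=0, U=1, Z=0, W=3) weight 5/432
  (Y=0, X=0, V=0, U=1, Z=1, W=1) weight 5/288
  (Y=0, X=0, V=0, U=1, Z=1, W=2) weight 5/288
  (Y=0, X=0, V=0, U=1, Z=1, W=3) weight 5/288
  (Y=0, X=0, V=0, U=1, Z=2, W=1) weight 5/864
  (Y=0, X=0, V=0, U=1, Z=2, W=2) weight 5/864
  (Y=1, X=0, V=0, U=0, Z=0, W=1) weight 1/270
  … 63 more
Group by Y:
  weight(Y=0) = 5/18
  weight(Y=1) = 1/18
Total weight = 5/18 + 1/18 = 1/3
P(Y=0 | obs) = 5/18 / 1/3 = 5/6
P(Y=1 | obs) = 1/18 / 1/3 = 1/6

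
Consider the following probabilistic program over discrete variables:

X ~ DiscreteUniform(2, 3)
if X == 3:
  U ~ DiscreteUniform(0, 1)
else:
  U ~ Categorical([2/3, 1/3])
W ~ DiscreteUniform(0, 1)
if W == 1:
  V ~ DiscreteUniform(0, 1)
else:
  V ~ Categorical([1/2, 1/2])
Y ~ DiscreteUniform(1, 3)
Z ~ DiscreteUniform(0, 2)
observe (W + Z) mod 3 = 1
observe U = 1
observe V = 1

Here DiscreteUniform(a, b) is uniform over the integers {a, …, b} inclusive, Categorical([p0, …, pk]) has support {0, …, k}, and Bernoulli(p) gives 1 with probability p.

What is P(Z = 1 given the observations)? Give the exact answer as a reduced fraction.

P(Z = 1 | obs) = 1/2

Enumerate traces; 12 have nonzero weight after conditioning:
  (X=2, U=1, W=0, V=1, Y=1, Z=1) weight 1/216
  (X=2, U=1, W=0, V=1, Y=2, Z=1) weight 1/216
  (X=2, U=1, W=0, V=1, Y=3, Z=1) weight 1/216
  (X=2, U=1, W=1, V=1, Y=1, Z=0) weight 1/216
  (X=2, U=1, W=1, V=1, Y=2, Z=0) weight 1/216
  (X=2, U=1, W=1, V=1, Y=3, Z=0) weight 1/216
  (X=3, U=1, W=0, V=1, Y=1, Z=1) weight 1/144
  (X=3, U=1, W=0, V=1, Y=2, Z=1) weight 1/144
  … 4 more
Group by Z:
  weight(Z=0) = 5/144
  weight(Z=1) = 5/144
Total weight = 5/144 + 5/144 = 5/72
P(Z=0 | obs) = 5/144 / 5/72 = 1/2
P(Z=1 | obs) = 5/144 / 5/72 = 1/2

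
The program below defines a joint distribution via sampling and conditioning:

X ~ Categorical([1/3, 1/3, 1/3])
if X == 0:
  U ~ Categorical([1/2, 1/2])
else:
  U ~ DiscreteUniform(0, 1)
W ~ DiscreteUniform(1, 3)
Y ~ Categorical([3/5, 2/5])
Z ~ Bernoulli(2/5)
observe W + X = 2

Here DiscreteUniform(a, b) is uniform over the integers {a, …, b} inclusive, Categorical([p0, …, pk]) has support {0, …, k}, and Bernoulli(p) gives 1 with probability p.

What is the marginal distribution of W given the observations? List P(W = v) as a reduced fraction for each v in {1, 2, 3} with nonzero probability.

Enumerate traces; 16 have nonzero weight after conditioning:
  (X=0, U=0, W=2, Y=0, Z=0) weight 1/50
  (X=0, U=0, W=2, Y=0, Z=1) weight 1/75
  (X=0, U=0, W=2, Y=1, Z=0) weight 1/75
  (X=0, U=0, W=2, Y=1, Z=1) weight 2/225
  (X=0, U=1, W=2, Y=0, Z=0) weight 1/50
  (X=0, U=1, W=2, Y=0, Z=1) weight 1/75
  (X=0, U=1, W=2, Y=1, Z=0) weight 1/75
  (X=0, U=1, W=2, Y=1, Z=1) weight 2/225
  (X=1, U=0, W=1, Y=0, Z=0) weight 1/50
  … 7 more
Group by W:
  weight(W=1) = 1/9
  weight(W=2) = 1/9
Total weight = 1/9 + 1/9 = 2/9
P(W=1 | obs) = 1/9 / 2/9 = 1/2
P(W=2 | obs) = 1/9 / 2/9 = 1/2

P(W=1) = 1/2, P(W=2) = 1/2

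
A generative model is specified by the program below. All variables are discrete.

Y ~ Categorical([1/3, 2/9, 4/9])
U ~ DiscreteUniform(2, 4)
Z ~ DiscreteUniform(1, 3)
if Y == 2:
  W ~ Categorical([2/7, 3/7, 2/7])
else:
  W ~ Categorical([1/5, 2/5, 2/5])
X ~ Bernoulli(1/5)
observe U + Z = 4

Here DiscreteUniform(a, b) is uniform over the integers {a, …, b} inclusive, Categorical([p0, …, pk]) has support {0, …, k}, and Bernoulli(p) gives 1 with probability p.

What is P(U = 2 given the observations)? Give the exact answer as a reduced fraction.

P(U = 2 | obs) = 1/2

Enumerate traces; 36 have nonzero weight after conditioning:
  (Y=0, U=2, Z=2, W=0, X=0) weight 4/675
  (Y=0, U=2, Z=2, W=0, X=1) weight 1/675
  (Y=0, U=2, Z=2, W=1, X=0) weight 8/675
  (Y=0, U=2, Z=2, W=1, X=1) weight 2/675
  (Y=0, U=2, Z=2, W=2, X=0) weight 8/675
  (Y=0, U=2, Z=2, W=2, X=1) weight 2/675
  (Y=0, U=3, Z=1, W=0, X=0) weight 4/675
  (Y=0, U=3, Z=1, W=0, X=1) weight 1/675
  … 28 more
Group by U:
  weight(U=2) = 1/9
  weight(U=3) = 1/9
Total weight = 1/9 + 1/9 = 2/9
P(U=2 | obs) = 1/9 / 2/9 = 1/2
P(U=3 | obs) = 1/9 / 2/9 = 1/2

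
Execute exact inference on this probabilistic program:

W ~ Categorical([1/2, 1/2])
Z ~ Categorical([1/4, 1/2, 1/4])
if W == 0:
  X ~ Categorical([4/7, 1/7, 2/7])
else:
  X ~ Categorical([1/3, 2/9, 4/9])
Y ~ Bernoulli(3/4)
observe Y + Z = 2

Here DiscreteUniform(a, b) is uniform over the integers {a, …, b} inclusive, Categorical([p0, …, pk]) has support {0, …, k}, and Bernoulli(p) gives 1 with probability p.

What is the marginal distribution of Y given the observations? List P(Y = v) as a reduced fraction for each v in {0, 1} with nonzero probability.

Enumerate traces; 12 have nonzero weight after conditioning:
  (W=0, Z=1, X=0, Y=1) weight 3/28
  (W=0, Z=1, X=1, Y=1) weight 3/112
  (W=0, Z=1, X=2, Y=1) weight 3/56
  (W=0, Z=2, X=0, Y=0) weight 1/56
  (W=0, Z=2, X=1, Y=0) weight 1/224
  (W=0, Z=2, X=2, Y=0) weight 1/112
  (W=1, Z=1, X=0, Y=1) weight 1/16
  (W=1, Z=1, X=1, Y=1) weight 1/24
  … 4 more
Group by Y:
  weight(Y=0) = 1/16
  weight(Y=1) = 3/8
Total weight = 1/16 + 3/8 = 7/16
P(Y=0 | obs) = 1/16 / 7/16 = 1/7
P(Y=1 | obs) = 3/8 / 7/16 = 6/7

P(Y=0) = 1/7, P(Y=1) = 6/7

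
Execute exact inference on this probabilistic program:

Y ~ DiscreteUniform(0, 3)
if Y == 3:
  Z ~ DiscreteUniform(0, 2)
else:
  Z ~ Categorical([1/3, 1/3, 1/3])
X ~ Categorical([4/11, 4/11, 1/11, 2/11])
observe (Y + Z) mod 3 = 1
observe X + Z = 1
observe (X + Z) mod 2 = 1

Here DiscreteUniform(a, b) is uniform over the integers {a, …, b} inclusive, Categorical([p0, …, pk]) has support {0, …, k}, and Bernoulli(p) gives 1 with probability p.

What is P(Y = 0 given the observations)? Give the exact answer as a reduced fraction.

Enumerate traces; 3 have nonzero weight after conditioning:
  (Y=0, Z=1, X=0) weight 1/33
  (Y=1, Z=0, X=1) weight 1/33
  (Y=3, Z=1, X=0) weight 1/33
Group by Y:
  weight(Y=0) = 1/33
  weight(Y=1) = 1/33
  weight(Y=3) = 1/33
Total weight = 1/33 + 1/33 + 1/33 = 1/11
P(Y=0 | obs) = 1/33 / 1/11 = 1/3
P(Y=1 | obs) = 1/33 / 1/11 = 1/3
P(Y=3 | obs) = 1/33 / 1/11 = 1/3

P(Y = 0 | obs) = 1/3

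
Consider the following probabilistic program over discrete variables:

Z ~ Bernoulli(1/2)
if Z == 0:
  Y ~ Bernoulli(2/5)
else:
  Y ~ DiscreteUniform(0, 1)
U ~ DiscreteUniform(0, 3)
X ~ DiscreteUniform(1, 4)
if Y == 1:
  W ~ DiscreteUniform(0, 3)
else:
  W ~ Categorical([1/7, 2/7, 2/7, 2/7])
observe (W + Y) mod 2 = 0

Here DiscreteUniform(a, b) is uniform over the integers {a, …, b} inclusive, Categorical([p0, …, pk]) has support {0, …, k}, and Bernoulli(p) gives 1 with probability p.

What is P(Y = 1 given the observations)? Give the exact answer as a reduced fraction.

Enumerate traces; 128 have nonzero weight after conditioning:
  (Z=0, Y=0, U=0, X=1, W=0) weight 3/1120
  (Z=0, Y=0, U=0, X=1, W=2) weight 3/560
  (Z=0, Y=0, U=0, X=2, W=0) weight 3/1120
  (Z=0, Y=0, U=0, X=2, W=2) weight 3/560
  (Z=0, Y=0, U=0, X=3, W=0) weight 3/1120
  (Z=0, Y=0, U=0, X=3, W=2) weight 3/560
  (Z=0, Y=0, U=0, X=4, W=0) weight 3/1120
  (Z=0, Y=0, U=0, X=4, W=2) weight 3/560
  (Z=0, Y=1, U=0, X=1, W=1) weight 1/320
  … 119 more
Group by Y:
  weight(Y=0) = 33/140
  weight(Y=1) = 9/40
Total weight = 33/140 + 9/40 = 129/280
P(Y=0 | obs) = 33/140 / 129/280 = 22/43
P(Y=1 | obs) = 9/40 / 129/280 = 21/43

P(Y = 1 | obs) = 21/43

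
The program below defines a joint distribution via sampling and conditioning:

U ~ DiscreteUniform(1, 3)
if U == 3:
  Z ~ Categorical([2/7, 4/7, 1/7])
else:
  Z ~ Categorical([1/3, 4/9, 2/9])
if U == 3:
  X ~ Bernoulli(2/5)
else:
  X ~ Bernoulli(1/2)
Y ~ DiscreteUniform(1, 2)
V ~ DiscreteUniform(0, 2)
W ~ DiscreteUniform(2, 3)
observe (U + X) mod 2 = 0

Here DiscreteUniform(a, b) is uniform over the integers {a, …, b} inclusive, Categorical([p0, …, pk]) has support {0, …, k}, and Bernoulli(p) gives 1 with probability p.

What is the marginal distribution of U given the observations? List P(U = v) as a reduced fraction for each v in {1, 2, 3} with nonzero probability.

P(U=1) = 5/14, P(U=2) = 5/14, P(U=3) = 2/7

Enumerate traces; 108 have nonzero weight after conditioning:
  (U=1, Z=0, X=1, Y=1, V=0, W=2) weight 1/216
  (U=1, Z=0, X=1, Y=1, V=0, W=3) weight 1/216
  (U=1, Z=0, X=1, Y=1, V=1, W=2) weight 1/216
  (U=1, Z=0, X=1, Y=1, V=1, W=3) weight 1/216
  (U=1, Z=0, X=1, Y=1, V=2, W=2) weight 1/216
  (U=1, Z=0, X=1, Y=1, V=2, W=3) weight 1/216
  (U=1, Z=0, X=1, Y=2, V=0, W=2) weight 1/216
  (U=1, Z=0, X=1, Y=2, V=0, W=3) weight 1/216
  (U=2, Z=0, X=0, Y=1, V=0, W=2) weight 1/216
  (U=3, Z=0, X=1, Y=1, V=0, W=2) weight 1/315
  … 98 more
Group by U:
  weight(U=1) = 1/6
  weight(U=2) = 1/6
  weight(U=3) = 2/15
Total weight = 1/6 + 1/6 + 2/15 = 7/15
P(U=1 | obs) = 1/6 / 7/15 = 5/14
P(U=2 | obs) = 1/6 / 7/15 = 5/14
P(U=3 | obs) = 2/15 / 7/15 = 2/7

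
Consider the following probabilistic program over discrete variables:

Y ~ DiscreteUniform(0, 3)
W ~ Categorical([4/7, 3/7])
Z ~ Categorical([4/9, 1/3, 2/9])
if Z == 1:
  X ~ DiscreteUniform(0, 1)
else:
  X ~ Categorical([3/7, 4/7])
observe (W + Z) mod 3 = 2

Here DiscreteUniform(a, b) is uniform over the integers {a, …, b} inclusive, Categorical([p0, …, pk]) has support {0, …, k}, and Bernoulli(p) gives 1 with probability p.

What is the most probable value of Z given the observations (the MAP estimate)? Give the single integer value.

argmax_v P(Z = v | obs) = 1

Enumerate traces; 16 have nonzero weight after conditioning:
  (Y=0, W=0, Z=2, X=0) weight 2/147
  (Y=0, W=0, Z=2, X=1) weight 8/441
  (Y=0, W=1, Z=1, X=0) weight 1/56
  (Y=0, W=1, Z=1, X=1) weight 1/56
  (Y=1, W=0, Z=2, X=0) weight 2/147
  (Y=1, W=0, Z=2, X=1) weight 8/441
  (Y=1, W=1, Z=1, X=0) weight 1/56
  (Y=1, W=1, Z=1, X=1) weight 1/56
  … 8 more
Group by Z:
  weight(Z=1) = 1/7
  weight(Z=2) = 8/63
Total weight = 1/7 + 8/63 = 17/63
P(Z=1 | obs) = 1/7 / 17/63 = 9/17
P(Z=2 | obs) = 8/63 / 17/63 = 8/17
argmax = 1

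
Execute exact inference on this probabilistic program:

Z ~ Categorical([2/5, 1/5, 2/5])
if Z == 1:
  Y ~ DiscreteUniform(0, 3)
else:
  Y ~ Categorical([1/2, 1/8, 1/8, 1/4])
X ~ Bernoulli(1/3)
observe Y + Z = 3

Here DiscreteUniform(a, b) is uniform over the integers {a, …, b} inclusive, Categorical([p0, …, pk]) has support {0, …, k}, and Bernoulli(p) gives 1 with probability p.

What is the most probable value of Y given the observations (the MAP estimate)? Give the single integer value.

Enumerate traces; 6 have nonzero weight after conditioning:
  (Z=0, Y=3, X=0) weight 1/15
  (Z=0, Y=3, X=1) weight 1/30
  (Z=1, Y=2, X=0) weight 1/30
  (Z=1, Y=2, X=1) weight 1/60
  (Z=2, Y=1, X=0) weight 1/30
  (Z=2, Y=1, X=1) weight 1/60
Group by Y:
  weight(Y=1) = 1/20
  weight(Y=2) = 1/20
  weight(Y=3) = 1/10
Total weight = 1/20 + 1/20 + 1/10 = 1/5
P(Y=1 | obs) = 1/20 / 1/5 = 1/4
P(Y=2 | obs) = 1/20 / 1/5 = 1/4
P(Y=3 | obs) = 1/10 / 1/5 = 1/2
argmax = 3

argmax_v P(Y = v | obs) = 3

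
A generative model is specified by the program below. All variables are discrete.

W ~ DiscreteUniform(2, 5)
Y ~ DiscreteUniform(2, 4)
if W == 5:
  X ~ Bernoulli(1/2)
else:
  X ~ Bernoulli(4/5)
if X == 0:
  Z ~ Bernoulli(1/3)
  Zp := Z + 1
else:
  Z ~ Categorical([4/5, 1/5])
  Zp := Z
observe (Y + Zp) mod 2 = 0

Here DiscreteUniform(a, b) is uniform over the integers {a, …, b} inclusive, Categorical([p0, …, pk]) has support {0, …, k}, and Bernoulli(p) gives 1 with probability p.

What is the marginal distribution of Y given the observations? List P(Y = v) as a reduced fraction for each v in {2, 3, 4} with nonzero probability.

Enumerate traces; 24 have nonzero weight after conditioning:
  (W=2, Y=2, X=0, Z=1) weight 1/180
  (W=2, Y=2, X=1, Z=0) weight 4/75
  (W=2, Y=3, X=0, Z=0) weight 1/90
  (W=2, Y=3, X=1, Z=1) weight 1/75
  (W=2, Y=4, X=0, Z=1) weight 1/180
  (W=2, Y=4, X=1, Z=0) weight 4/75
  (W=3, Y=2, X=0, Z=1) weight 1/180
  (W=3, Y=2, X=1, Z=0) weight 4/75
  … 16 more
Group by Y:
  weight(Y=2) = 403/1800
  weight(Y=3) = 197/1800
  weight(Y=4) = 403/1800
Total weight = 403/1800 + 197/1800 + 403/1800 = 1003/1800
P(Y=2 | obs) = 403/1800 / 1003/1800 = 403/1003
P(Y=3 | obs) = 197/1800 / 1003/1800 = 197/1003
P(Y=4 | obs) = 403/1800 / 1003/1800 = 403/1003

P(Y=2) = 403/1003, P(Y=3) = 197/1003, P(Y=4) = 403/1003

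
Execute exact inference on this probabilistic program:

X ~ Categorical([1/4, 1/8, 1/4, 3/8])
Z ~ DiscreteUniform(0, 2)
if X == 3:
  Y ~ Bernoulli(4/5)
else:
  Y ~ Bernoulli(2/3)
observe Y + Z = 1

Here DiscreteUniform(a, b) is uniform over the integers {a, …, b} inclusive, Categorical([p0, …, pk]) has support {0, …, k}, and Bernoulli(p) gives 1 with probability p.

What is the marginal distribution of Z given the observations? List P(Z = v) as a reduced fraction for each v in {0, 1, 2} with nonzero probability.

Enumerate traces; 8 have nonzero weight after conditioning:
  (X=0, Z=0, Y=1) weight 1/18
  (X=0, Z=1, Y=0) weight 1/36
  (X=1, Z=0, Y=1) weight 1/36
  (X=1, Z=1, Y=0) weight 1/72
  (X=2, Z=0, Y=1) weight 1/18
  (X=2, Z=1, Y=0) weight 1/36
  (X=3, Z=0, Y=1) weight 1/10
  (X=3, Z=1, Y=0) weight 1/40
Group by Z:
  weight(Z=0) = 43/180
  weight(Z=1) = 17/180
Total weight = 43/180 + 17/180 = 1/3
P(Z=0 | obs) = 43/180 / 1/3 = 43/60
P(Z=1 | obs) = 17/180 / 1/3 = 17/60

P(Z=0) = 43/60, P(Z=1) = 17/60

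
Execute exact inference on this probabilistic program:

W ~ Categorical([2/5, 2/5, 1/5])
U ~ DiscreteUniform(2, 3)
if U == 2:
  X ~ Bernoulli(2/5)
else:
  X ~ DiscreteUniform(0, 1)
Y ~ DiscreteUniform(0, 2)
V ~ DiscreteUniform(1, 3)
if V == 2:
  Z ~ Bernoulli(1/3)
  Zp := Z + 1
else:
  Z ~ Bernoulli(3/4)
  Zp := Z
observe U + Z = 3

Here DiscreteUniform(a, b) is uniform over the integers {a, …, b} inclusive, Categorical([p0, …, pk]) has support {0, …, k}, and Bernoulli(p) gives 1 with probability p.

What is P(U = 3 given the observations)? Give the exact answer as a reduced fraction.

Enumerate traces; 108 have nonzero weight after conditioning:
  (W=0, U=2, X=0, Y=0, V=1, Z=1) weight 1/100
  (W=0, U=2, X=0, Y=0, V=2, Z=1) weight 1/225
  (W=0, U=2, X=0, Y=0, V=3, Z=1) weight 1/100
  (W=0, U=2, X=0, Y=1, V=1, Z=1) weight 1/100
  (W=0, U=2, X=0, Y=1, V=2, Z=1) weight 1/225
  (W=0, U=2, X=0, Y=1, V=3, Z=1) weight 1/100
  (W=0, U=2, X=0, Y=2, V=1, Z=1) weight 1/100
  (W=0, U=2, X=0, Y=2, V=2, Z=1) weight 1/225
  (W=0, U=3, X=0, Y=0, V=1, Z=0) weight 1/360
  … 99 more
Group by U:
  weight(U=2) = 11/36
  weight(U=3) = 7/36
Total weight = 11/36 + 7/36 = 1/2
P(U=2 | obs) = 11/36 / 1/2 = 11/18
P(U=3 | obs) = 7/36 / 1/2 = 7/18

P(U = 3 | obs) = 7/18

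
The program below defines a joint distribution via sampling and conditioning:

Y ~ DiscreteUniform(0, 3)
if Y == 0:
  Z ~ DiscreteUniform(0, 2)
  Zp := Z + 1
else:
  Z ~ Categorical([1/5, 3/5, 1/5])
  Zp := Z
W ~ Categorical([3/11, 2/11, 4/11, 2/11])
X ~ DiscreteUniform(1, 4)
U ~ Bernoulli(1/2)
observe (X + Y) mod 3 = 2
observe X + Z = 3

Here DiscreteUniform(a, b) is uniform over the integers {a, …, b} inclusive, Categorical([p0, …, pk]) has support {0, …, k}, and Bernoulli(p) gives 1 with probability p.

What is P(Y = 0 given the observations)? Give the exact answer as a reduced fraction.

Enumerate traces; 32 have nonzero weight after conditioning:
  (Y=0, Z=1, W=0, X=2, U=0) weight 1/352
  (Y=0, Z=1, W=0, X=2, U=1) weight 1/352
  (Y=0, Z=1, W=1, X=2, U=0) weight 1/528
  (Y=0, Z=1, W=1, X=2, U=1) weight 1/528
  (Y=0, Z=1, W=2, X=2, U=0) weight 1/264
  (Y=0, Z=1, W=2, X=2, U=1) weight 1/264
  (Y=0, Z=1, W=3, X=2, U=0) weight 1/528
  (Y=0, Z=1, W=3, X=2, U=1) weight 1/528
  (Y=1, Z=2, W=0, X=1, U=0) weight 3/1760
  (Y=2, Z=0, W=0, X=3, U=0) weight 3/1760
  … 22 more
Group by Y:
  weight(Y=0) = 1/48
  weight(Y=1) = 1/80
  weight(Y=2) = 1/80
  weight(Y=3) = 3/80
Total weight = 1/48 + 1/80 + 1/80 + 3/80 = 1/12
P(Y=0 | obs) = 1/48 / 1/12 = 1/4
P(Y=1 | obs) = 1/80 / 1/12 = 3/20
P(Y=2 | obs) = 1/80 / 1/12 = 3/20
P(Y=3 | obs) = 3/80 / 1/12 = 9/20

P(Y = 0 | obs) = 1/4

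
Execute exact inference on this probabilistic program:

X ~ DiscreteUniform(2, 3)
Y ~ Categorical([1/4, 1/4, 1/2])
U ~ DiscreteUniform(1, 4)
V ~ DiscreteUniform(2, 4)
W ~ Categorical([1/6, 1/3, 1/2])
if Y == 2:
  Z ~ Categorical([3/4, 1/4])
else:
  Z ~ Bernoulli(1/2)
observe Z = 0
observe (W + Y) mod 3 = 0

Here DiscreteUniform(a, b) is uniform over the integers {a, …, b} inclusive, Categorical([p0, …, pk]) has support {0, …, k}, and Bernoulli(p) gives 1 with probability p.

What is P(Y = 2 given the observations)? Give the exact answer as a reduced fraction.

P(Y = 2 | obs) = 3/5

Enumerate traces; 72 have nonzero weight after conditioning:
  (X=2, Y=0, U=1, V=2, W=0, Z=0) weight 1/1152
  (X=2, Y=0, U=1, V=3, W=0, Z=0) weight 1/1152
  (X=2, Y=0, U=1, V=4, W=0, Z=0) weight 1/1152
  (X=2, Y=0, U=2, V=2, W=0, Z=0) weight 1/1152
  (X=2, Y=0, U=2, V=3, W=0, Z=0) weight 1/1152
  (X=2, Y=0, U=2, V=4, W=0, Z=0) weight 1/1152
  (X=2, Y=0, U=3, V=2, W=0, Z=0) weight 1/1152
  (X=2, Y=0, U=3, V=3, W=0, Z=0) weight 1/1152
  (X=2, Y=1, U=1, V=2, W=2, Z=0) weight 1/384
  (X=2, Y=2, U=1, V=2, W=1, Z=0) weight 1/192
  … 62 more
Group by Y:
  weight(Y=0) = 1/48
  weight(Y=1) = 1/16
  weight(Y=2) = 1/8
Total weight = 1/48 + 1/16 + 1/8 = 5/24
P(Y=0 | obs) = 1/48 / 5/24 = 1/10
P(Y=1 | obs) = 1/16 / 5/24 = 3/10
P(Y=2 | obs) = 1/8 / 5/24 = 3/5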